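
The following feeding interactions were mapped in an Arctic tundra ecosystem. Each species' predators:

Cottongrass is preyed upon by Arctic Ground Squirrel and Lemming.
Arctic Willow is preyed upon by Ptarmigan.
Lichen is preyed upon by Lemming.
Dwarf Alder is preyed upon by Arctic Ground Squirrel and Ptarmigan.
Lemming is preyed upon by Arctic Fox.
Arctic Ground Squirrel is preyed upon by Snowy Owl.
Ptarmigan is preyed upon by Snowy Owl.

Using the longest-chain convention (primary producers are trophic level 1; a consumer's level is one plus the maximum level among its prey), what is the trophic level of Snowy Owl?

Trophic level 3

Arctic Willow is a producer → level 1.
Ptarmigan eats Arctic Willow (level 1); other prey at levels: Dwarf Alder 1 → level 2.
Snowy Owl eats Ptarmigan (level 2); other prey at levels: Arctic Ground Squirrel 2 → level 3.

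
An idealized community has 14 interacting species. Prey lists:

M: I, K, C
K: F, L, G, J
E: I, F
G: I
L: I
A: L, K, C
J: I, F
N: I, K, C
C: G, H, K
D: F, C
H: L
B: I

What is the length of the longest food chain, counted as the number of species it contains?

5 species

One longest chain: I → L → K → C → D.
It has 5 species and 4 links.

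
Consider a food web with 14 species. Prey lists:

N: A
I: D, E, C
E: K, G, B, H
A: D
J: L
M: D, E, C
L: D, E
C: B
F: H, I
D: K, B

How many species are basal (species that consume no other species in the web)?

Basal species (no prey listed): K, G, B, H.
Count: 4.

4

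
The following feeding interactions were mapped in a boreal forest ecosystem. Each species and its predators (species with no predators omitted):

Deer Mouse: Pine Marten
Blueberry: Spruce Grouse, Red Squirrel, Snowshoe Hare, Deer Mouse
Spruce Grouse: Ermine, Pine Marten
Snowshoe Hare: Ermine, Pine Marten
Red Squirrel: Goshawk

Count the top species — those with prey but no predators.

Top species (has prey, but nothing eats it): Goshawk, Ermine, Pine Marten.
Count: 3.

3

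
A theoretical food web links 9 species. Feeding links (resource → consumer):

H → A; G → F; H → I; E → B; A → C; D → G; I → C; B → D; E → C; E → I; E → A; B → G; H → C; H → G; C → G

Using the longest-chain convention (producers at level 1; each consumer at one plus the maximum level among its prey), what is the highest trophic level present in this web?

5

Producers (level 1): E, H.
E → I → C → G → F gives F level 5.
No species has a prey at level 5, so no species reaches level 6.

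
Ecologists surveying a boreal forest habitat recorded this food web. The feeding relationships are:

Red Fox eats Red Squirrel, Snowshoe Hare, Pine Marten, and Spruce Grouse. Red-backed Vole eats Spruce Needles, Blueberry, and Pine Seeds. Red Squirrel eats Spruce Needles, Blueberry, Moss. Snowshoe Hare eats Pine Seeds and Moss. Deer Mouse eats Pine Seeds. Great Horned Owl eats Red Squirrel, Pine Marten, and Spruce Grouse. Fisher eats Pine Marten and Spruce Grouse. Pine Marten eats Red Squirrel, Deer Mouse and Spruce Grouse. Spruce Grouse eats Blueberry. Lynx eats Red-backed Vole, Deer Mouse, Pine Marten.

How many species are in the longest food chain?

4 species

One longest chain: Pine Seeds → Deer Mouse → Pine Marten → Red Fox.
It has 4 species and 3 links.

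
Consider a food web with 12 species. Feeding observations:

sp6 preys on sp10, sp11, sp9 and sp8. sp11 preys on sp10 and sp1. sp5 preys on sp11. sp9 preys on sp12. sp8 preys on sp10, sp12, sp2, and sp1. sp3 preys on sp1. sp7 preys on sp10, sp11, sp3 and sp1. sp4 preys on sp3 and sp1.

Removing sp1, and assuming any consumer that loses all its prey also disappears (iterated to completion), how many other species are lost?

Remove sp1.
Round 1: sp3 (all prey gone) → extinct.
Round 2: sp4 (all prey gone) → extinct.
No further losses. Total secondary extinctions: 2.

2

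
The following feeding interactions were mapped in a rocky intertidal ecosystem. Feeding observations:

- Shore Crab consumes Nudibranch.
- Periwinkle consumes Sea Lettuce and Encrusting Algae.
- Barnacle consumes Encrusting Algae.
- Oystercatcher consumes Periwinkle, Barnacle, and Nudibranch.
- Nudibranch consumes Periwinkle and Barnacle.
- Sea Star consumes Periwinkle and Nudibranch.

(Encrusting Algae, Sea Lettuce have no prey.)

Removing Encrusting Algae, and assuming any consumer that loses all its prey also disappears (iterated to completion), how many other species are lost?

Remove Encrusting Algae.
Round 1: Barnacle (all prey gone) → extinct.
No further losses. Total secondary extinctions: 1.

1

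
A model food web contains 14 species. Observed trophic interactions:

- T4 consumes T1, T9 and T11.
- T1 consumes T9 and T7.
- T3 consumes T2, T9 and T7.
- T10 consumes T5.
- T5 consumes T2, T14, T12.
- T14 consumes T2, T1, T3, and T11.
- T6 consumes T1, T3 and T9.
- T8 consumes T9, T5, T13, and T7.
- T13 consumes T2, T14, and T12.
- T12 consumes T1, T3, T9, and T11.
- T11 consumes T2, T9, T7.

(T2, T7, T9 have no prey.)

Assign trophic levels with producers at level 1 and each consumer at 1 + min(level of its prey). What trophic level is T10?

Trophic level 3

T2 is a producer → level 1.
T5 eats T2 → level 2.
T10 eats T5 → level 3.
No prey of T10 is below level 2, so 3 is the minimum.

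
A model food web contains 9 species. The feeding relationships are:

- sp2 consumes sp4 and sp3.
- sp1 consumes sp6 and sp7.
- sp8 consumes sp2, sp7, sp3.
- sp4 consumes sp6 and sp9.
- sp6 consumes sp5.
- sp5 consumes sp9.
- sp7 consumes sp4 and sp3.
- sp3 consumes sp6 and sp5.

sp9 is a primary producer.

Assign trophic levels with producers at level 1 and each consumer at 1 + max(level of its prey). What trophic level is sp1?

Trophic level 6

sp9 is a producer → level 1.
sp5 eats sp9 → level 2.
sp6 eats sp5 → level 3.
sp3 eats sp6 (level 3); other prey at levels: sp5 2 → level 4.
sp7 eats sp3 (level 4); other prey at levels: sp4 4 → level 5.
sp1 eats sp7 (level 5); other prey at levels: sp6 3 → level 6.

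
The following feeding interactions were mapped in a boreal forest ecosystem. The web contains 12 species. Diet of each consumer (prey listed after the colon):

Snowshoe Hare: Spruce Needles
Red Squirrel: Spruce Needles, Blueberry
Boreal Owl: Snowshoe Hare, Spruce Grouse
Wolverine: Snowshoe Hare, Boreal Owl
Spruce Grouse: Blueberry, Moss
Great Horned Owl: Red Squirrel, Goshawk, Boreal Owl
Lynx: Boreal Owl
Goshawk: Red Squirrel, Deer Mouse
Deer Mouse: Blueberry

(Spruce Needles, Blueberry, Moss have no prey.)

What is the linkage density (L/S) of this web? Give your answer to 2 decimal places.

L/S = 1.33

There are L = 16 links among S = 12 species.
L/S = 16/12 = 1.3333 ≈ 1.33.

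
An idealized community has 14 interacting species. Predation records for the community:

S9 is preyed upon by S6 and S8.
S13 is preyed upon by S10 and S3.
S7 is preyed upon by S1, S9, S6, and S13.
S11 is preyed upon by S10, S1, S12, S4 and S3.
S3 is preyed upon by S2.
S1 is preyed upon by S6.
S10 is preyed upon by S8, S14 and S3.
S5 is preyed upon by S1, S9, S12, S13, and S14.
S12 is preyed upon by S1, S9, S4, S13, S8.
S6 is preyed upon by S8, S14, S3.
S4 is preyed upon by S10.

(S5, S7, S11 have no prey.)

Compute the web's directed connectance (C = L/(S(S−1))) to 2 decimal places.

The web has S = 14 species and L = 32 feeding links.
C = L / (S(S−1)) = 32 / 182 = 0.1758 ≈ 0.18.

C = 0.18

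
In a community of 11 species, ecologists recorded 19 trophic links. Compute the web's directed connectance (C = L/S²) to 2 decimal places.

C = 0.16

The web has S = 11 species and L = 19 feeding links.
C = L / S² = 19 / 121 = 0.1570 ≈ 0.16.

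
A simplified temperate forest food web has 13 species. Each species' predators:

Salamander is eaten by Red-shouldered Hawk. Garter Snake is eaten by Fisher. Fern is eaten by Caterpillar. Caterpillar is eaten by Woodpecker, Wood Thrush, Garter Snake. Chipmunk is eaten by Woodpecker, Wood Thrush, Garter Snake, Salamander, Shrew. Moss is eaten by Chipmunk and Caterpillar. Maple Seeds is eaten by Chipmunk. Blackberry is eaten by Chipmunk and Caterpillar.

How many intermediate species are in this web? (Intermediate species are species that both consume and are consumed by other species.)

4

Intermediate species (has both prey and predators): Caterpillar, Chipmunk, Garter Snake, Salamander.
Count: 4.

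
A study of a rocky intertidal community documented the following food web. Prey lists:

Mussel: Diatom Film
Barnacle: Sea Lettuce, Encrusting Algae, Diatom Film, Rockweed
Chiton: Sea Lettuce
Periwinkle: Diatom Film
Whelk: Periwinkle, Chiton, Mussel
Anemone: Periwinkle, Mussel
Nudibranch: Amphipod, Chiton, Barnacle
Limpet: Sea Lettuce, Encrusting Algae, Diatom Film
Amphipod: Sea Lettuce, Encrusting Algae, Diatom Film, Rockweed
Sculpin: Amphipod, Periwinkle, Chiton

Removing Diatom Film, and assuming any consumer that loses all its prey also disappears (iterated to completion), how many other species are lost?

3

Remove Diatom Film.
Round 1: Periwinkle (all prey gone), Mussel (all prey gone) → extinct.
Round 2: Anemone (all prey gone) → extinct.
No further losses. Total secondary extinctions: 3.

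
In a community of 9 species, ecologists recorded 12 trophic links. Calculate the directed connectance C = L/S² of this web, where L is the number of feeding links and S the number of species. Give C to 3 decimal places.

The web has S = 9 species and L = 12 feeding links.
C = L / S² = 12 / 81 = 0.1481 ≈ 0.148.

C = 0.148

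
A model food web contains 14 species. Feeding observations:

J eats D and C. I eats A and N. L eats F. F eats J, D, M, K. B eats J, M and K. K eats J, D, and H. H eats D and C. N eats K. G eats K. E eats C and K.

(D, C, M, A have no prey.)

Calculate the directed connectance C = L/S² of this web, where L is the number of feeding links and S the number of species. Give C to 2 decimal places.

C = 0.11

The web has S = 14 species and L = 21 feeding links.
C = L / S² = 21 / 196 = 0.1071 ≈ 0.11.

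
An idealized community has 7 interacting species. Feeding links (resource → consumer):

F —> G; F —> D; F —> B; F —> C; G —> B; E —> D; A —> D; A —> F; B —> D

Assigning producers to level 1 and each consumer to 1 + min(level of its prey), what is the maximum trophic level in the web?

3

Producers (level 1): E, A.
Following each consumer down to its lowest-level prey: A → F → C (levels 1 through 3).
All prey of C (F 2) are at level 2 or above, so C is at level 1 + 2 = 3.
Every consumer has at least one prey at level 2 or below, so none exceeds level 3.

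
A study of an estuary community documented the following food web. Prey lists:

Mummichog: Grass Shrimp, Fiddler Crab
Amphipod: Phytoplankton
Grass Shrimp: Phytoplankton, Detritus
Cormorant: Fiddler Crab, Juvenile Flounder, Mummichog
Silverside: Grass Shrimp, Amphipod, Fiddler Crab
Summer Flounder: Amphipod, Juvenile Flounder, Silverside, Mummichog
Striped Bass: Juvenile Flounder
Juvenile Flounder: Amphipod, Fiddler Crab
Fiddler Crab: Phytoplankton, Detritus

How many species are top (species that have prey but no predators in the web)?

3

Top species (has prey, but nothing eats it): Cormorant, Striped Bass, Summer Flounder.
Count: 3.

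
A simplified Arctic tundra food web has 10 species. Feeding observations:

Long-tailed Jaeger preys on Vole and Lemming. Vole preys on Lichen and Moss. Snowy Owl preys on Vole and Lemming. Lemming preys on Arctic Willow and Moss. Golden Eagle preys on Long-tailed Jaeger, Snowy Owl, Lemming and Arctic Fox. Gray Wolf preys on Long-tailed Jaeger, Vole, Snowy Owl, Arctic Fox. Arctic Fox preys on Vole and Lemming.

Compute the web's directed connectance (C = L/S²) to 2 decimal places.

The web has S = 10 species and L = 18 feeding links.
C = L / S² = 18 / 100 = 0.1800 ≈ 0.18.

C = 0.18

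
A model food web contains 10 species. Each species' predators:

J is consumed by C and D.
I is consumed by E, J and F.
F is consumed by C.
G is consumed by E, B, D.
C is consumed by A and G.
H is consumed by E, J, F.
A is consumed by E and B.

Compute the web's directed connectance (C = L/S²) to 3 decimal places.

C = 0.160

The web has S = 10 species and L = 16 feeding links.
C = L / S² = 16 / 100 = 0.1600 ≈ 0.160.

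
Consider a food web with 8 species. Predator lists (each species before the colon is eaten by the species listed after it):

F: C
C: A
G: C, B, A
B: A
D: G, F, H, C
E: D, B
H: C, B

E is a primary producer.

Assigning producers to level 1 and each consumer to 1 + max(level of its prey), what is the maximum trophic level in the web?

Producers (level 1): E.
E → D → G → C → A gives A level 5.
No species has a prey at level 5, so no species reaches level 6.

5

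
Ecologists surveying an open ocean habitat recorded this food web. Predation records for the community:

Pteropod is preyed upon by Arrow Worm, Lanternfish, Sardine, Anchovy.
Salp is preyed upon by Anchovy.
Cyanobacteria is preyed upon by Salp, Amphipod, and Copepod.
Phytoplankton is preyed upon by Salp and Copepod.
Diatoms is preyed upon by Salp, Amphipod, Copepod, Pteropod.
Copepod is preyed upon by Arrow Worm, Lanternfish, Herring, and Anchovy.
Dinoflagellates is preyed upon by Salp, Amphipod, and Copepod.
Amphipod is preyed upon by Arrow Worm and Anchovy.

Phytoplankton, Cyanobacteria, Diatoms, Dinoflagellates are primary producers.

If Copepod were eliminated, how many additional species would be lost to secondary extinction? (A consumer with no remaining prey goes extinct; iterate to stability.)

Remove Copepod.
Round 1: Herring (all prey gone) → extinct.
No further losses. Total secondary extinctions: 1.

1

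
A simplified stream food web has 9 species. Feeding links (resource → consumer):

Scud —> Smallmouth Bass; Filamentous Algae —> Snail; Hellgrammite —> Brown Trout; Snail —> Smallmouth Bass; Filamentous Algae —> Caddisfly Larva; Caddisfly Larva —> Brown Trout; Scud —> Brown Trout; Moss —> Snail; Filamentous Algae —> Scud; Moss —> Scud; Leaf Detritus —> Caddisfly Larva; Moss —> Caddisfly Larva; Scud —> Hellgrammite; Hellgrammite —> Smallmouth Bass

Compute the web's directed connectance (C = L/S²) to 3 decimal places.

The web has S = 9 species and L = 14 feeding links.
C = L / S² = 14 / 81 = 0.1728 ≈ 0.173.

C = 0.173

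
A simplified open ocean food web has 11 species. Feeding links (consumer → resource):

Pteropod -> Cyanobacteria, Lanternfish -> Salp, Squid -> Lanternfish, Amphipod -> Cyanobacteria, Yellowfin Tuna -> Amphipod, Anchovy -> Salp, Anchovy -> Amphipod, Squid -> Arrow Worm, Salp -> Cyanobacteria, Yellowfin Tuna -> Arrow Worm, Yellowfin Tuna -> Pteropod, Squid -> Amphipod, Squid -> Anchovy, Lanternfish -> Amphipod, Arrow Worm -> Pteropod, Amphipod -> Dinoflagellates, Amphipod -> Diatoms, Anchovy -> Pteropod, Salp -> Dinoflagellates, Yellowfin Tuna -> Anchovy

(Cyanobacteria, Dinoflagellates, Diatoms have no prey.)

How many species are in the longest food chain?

One longest chain: Cyanobacteria → Salp → Lanternfish → Squid.
It has 4 species and 3 links.

4 species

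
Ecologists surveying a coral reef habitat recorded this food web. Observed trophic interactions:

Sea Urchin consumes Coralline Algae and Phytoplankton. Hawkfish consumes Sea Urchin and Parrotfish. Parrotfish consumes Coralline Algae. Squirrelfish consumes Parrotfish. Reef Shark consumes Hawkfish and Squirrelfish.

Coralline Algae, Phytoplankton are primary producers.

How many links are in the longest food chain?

One longest chain: Coralline Algae → Parrotfish → Squirrelfish → Reef Shark.
It has 4 species and 3 links.

3 links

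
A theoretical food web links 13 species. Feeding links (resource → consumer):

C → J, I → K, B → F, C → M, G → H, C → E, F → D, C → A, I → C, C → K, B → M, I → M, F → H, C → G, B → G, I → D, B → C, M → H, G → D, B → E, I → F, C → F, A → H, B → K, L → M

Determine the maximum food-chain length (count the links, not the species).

3 links

One longest chain: I → C → F → H.
It has 4 species and 3 links.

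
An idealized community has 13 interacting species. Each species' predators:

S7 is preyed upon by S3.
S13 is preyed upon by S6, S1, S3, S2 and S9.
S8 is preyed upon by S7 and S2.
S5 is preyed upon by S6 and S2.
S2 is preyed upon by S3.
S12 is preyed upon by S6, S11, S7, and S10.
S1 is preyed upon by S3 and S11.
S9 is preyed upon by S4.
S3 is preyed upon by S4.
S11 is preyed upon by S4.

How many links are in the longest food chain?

One longest chain: S13 → S2 → S3 → S4.
It has 4 species and 3 links.

3 links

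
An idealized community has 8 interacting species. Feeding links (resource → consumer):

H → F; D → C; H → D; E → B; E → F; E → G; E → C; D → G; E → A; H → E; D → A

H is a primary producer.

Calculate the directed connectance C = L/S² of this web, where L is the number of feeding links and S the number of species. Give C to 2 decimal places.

The web has S = 8 species and L = 11 feeding links.
C = L / S² = 11 / 64 = 0.1719 ≈ 0.17.

C = 0.17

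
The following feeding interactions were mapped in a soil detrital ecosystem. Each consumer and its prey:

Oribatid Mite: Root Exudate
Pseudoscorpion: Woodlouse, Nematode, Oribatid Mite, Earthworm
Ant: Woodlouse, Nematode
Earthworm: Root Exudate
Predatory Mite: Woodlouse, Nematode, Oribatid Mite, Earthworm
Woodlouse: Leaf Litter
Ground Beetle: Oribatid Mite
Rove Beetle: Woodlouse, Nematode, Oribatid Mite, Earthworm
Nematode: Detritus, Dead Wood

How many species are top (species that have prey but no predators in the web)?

5

Top species (has prey, but nothing eats it): Ant, Pseudoscorpion, Rove Beetle, Ground Beetle, Predatory Mite.
Count: 5.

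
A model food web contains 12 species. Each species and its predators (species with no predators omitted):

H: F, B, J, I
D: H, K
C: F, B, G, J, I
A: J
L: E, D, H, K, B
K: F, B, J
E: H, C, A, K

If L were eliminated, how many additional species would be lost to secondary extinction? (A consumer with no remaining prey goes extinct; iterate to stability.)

11

Remove L.
Round 1: E (all prey gone), D (all prey gone) → extinct.
Round 2: H (all prey gone), C (all prey gone), A (all prey gone), K (all prey gone) → extinct.
Round 3: F (all prey gone), B (all prey gone), G (all prey gone), J (all prey gone), I (all prey gone) → extinct.
No further losses. Total secondary extinctions: 11.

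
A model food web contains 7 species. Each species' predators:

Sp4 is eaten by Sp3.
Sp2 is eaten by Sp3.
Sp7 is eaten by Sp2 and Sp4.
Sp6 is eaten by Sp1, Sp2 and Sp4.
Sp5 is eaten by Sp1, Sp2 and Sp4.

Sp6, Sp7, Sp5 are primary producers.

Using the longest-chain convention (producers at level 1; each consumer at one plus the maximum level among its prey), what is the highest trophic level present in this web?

Producers (level 1): Sp6, Sp7, Sp5.
Sp6 → Sp2 → Sp3 gives Sp3 level 3.
No species has a prey at level 3, so no species reaches level 4.

3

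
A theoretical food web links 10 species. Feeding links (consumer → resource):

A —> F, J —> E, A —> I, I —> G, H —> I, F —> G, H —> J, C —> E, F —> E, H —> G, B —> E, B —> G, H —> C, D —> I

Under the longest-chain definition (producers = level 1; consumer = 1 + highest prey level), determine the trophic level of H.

E is a producer → level 1.
J eats E → level 2.
H eats J (level 2); other prey at levels: G 1, C 2, I 2 → level 3.

Trophic level 3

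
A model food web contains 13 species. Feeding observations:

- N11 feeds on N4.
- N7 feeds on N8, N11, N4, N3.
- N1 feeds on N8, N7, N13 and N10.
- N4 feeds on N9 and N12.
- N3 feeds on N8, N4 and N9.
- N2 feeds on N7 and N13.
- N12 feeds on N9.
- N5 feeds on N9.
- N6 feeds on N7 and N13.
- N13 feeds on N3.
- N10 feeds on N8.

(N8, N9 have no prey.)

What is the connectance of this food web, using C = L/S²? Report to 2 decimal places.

The web has S = 13 species and L = 22 feeding links.
C = L / S² = 22 / 169 = 0.1302 ≈ 0.13.

C = 0.13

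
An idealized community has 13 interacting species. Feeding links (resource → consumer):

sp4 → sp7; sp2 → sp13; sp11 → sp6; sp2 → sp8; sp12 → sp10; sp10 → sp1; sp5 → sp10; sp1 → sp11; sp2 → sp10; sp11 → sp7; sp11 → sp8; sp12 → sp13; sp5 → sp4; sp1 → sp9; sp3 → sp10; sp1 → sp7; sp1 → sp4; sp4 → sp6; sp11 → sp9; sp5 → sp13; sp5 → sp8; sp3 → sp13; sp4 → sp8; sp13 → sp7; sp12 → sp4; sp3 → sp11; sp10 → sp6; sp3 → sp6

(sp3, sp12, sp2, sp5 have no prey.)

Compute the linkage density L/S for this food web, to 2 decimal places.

L/S = 2.15

There are L = 28 links among S = 13 species.
L/S = 28/13 = 2.1538 ≈ 2.15.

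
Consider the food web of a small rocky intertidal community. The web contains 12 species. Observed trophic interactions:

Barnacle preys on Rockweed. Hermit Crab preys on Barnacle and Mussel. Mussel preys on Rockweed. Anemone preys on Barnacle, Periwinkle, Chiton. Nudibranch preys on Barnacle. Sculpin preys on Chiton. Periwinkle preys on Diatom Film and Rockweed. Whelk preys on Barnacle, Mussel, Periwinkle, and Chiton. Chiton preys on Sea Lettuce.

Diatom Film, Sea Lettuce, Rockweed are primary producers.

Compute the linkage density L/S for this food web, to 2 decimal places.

There are L = 16 links among S = 12 species.
L/S = 16/12 = 1.3333 ≈ 1.33.

L/S = 1.33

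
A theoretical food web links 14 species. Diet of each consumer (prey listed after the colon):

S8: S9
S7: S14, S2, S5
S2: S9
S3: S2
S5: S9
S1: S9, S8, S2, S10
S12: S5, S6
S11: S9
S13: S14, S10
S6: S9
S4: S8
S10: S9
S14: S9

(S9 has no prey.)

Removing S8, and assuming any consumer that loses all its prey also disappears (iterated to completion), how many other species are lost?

Remove S8.
Round 1: S4 (all prey gone) → extinct.
No further losses. Total secondary extinctions: 1.

1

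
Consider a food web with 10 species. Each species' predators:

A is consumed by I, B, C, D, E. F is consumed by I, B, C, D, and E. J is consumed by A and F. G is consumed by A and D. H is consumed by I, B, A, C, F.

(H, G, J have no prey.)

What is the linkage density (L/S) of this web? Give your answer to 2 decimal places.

There are L = 19 links among S = 10 species.
L/S = 19/10 = 1.9000 ≈ 1.90.

L/S = 1.90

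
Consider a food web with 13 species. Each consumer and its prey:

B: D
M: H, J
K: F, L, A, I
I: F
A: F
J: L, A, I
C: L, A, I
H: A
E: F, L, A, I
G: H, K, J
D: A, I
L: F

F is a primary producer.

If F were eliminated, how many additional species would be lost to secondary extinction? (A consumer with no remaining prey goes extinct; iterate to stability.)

12

Remove F.
Round 1: L (all prey gone), A (all prey gone), I (all prey gone) → extinct.
Round 2: H (all prey gone), C (all prey gone), D (all prey gone), K (all prey gone), J (all prey gone), E (all prey gone) → extinct.
Round 3: M (all prey gone), G (all prey gone), B (all prey gone) → extinct.
No further losses. Total secondary extinctions: 12.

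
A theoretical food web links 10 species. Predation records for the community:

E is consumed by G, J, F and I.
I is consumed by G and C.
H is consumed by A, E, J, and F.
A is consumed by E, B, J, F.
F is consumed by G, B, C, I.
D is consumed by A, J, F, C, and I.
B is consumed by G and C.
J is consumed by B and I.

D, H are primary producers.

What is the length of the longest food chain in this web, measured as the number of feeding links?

One longest chain: D → A → E → J → B → C.
It has 6 species and 5 links.

5 links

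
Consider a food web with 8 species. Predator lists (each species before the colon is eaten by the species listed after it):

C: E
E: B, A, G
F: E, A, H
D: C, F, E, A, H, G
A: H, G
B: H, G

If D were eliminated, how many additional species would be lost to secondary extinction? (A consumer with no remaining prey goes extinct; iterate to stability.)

Remove D.
Round 1: C (all prey gone), F (all prey gone) → extinct.
Round 2: E (all prey gone) → extinct.
Round 3: B (all prey gone), A (all prey gone) → extinct.
Round 4: H (all prey gone), G (all prey gone) → extinct.
No further losses. Total secondary extinctions: 7.

7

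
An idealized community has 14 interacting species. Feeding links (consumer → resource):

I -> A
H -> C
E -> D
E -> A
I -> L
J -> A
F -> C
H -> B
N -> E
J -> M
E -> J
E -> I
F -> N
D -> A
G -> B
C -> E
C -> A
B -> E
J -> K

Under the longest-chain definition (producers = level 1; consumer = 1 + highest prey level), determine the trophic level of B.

A is a producer → level 1.
D eats A → level 2.
E eats D (level 2); other prey at levels: A 1, J 2, I 2 → level 3.
B eats E → level 4.

Trophic level 4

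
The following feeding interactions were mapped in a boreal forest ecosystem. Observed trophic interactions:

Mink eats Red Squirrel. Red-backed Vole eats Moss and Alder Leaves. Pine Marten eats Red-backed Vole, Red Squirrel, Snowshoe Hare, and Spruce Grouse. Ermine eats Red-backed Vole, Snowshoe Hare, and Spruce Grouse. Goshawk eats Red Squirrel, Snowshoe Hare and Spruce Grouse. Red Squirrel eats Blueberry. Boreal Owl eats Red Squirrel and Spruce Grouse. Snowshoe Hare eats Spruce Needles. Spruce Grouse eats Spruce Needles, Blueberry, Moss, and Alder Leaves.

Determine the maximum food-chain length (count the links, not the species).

2 links

One longest chain: Blueberry → Red Squirrel → Pine Marten.
It has 3 species and 2 links.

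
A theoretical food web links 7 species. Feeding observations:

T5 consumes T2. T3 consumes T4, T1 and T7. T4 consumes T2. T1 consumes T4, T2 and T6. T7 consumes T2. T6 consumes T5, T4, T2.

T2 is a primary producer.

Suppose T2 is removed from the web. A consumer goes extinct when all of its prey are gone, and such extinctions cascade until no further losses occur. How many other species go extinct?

6

Remove T2.
Round 1: T4 (all prey gone), T7 (all prey gone), T5 (all prey gone) → extinct.
Round 2: T6 (all prey gone) → extinct.
Round 3: T1 (all prey gone) → extinct.
Round 4: T3 (all prey gone) → extinct.
No further losses. Total secondary extinctions: 6.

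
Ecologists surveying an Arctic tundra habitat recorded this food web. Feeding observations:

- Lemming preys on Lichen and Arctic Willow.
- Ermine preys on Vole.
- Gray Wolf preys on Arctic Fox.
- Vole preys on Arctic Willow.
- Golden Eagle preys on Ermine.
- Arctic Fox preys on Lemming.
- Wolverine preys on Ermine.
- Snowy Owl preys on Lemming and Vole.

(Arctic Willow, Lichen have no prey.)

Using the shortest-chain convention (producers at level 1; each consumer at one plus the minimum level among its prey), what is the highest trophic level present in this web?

Producers (level 1): Arctic Willow, Lichen.
Following each consumer down to its lowest-level prey: Arctic Willow → Vole → Ermine → Golden Eagle (levels 1 through 4).
All prey of Golden Eagle (Ermine 3) are at level 3 or above, so Golden Eagle is at level 1 + 3 = 4.
Every consumer has at least one prey at level 3 or below, so none exceeds level 4.

4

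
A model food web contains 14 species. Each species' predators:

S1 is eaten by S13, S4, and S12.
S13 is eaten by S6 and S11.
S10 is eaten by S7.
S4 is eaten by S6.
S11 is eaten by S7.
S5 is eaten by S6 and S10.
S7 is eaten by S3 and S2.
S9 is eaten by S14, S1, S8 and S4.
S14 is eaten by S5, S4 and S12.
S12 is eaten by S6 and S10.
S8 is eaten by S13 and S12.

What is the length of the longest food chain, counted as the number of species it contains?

6 species

One longest chain: S9 → S14 → S5 → S10 → S7 → S2.
It has 6 species and 5 links.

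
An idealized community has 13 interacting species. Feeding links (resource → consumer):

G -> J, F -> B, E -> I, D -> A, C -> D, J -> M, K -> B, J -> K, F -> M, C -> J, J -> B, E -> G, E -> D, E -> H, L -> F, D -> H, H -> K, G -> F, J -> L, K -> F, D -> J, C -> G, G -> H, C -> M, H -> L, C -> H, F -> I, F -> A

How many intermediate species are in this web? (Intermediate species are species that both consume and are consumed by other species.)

7

Intermediate species (has both prey and predators): D, G, J, H, K, L, F.
Count: 7.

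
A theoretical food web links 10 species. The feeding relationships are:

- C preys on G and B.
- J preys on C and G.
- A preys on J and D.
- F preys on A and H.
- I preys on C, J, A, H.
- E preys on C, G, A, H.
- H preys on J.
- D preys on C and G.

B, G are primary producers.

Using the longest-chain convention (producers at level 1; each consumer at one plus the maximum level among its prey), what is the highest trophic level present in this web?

5

Producers (level 1): B, G.
B → C → D → A → E gives E level 5.
No species has a prey at level 5, so no species reaches level 6.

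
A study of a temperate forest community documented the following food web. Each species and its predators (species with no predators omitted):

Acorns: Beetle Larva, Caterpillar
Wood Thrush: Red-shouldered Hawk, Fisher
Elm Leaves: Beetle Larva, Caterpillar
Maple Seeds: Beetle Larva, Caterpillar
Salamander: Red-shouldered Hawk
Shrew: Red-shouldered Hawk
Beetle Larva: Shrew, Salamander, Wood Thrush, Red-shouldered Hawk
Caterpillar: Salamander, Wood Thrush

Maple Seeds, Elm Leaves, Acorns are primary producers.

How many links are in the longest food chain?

3 links

One longest chain: Maple Seeds → Beetle Larva → Shrew → Red-shouldered Hawk.
It has 4 species and 3 links.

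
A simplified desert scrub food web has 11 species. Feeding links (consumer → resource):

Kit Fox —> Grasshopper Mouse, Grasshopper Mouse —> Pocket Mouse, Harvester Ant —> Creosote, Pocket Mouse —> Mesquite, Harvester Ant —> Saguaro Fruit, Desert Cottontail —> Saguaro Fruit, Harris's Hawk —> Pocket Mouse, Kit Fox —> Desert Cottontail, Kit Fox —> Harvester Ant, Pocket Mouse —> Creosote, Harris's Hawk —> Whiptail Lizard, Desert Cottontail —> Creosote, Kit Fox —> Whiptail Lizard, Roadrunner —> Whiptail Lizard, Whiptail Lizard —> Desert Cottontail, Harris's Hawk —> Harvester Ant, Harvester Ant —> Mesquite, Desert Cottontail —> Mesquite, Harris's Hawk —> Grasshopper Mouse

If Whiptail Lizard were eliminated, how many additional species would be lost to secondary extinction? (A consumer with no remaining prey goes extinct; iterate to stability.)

Remove Whiptail Lizard.
Round 1: Roadrunner (all prey gone) → extinct.
No further losses. Total secondary extinctions: 1.

1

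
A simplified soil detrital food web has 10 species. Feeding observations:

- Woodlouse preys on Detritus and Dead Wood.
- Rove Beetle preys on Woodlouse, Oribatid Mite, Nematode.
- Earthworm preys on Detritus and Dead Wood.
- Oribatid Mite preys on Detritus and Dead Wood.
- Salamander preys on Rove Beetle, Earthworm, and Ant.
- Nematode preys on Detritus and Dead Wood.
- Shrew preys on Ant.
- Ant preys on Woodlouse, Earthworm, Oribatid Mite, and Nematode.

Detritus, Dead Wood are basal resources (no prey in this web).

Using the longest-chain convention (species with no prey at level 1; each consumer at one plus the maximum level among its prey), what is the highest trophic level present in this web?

4

Basal resources (level 1): Detritus, Dead Wood.
Detritus → Nematode → Rove Beetle → Salamander gives Salamander level 4.
No species has a prey at level 4, so no species reaches level 5.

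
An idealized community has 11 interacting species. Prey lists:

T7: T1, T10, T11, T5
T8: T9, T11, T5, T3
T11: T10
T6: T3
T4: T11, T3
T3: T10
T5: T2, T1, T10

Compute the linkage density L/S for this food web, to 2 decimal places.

There are L = 16 links among S = 11 species.
L/S = 16/11 = 1.4545 ≈ 1.45.

L/S = 1.45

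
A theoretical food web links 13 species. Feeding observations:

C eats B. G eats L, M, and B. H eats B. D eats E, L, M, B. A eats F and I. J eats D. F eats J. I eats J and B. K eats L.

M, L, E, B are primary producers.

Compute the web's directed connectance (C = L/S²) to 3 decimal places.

C = 0.095

The web has S = 13 species and L = 16 feeding links.
C = L / S² = 16 / 169 = 0.0947 ≈ 0.095.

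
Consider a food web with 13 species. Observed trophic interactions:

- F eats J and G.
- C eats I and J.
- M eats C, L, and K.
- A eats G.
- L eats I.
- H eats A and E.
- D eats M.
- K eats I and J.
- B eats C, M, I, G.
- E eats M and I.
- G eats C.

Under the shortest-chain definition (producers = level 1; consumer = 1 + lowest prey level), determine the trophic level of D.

Trophic level 4

I is a producer → level 1.
K eats I → level 2.
M eats K → level 3.
D eats M → level 4.
No prey of D is below level 3, so 4 is the minimum.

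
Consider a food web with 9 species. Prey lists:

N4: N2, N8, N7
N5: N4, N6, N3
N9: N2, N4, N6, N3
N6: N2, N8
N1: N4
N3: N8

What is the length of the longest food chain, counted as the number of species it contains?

One longest chain: N2 → N4 → N5.
It has 3 species and 2 links.

3 species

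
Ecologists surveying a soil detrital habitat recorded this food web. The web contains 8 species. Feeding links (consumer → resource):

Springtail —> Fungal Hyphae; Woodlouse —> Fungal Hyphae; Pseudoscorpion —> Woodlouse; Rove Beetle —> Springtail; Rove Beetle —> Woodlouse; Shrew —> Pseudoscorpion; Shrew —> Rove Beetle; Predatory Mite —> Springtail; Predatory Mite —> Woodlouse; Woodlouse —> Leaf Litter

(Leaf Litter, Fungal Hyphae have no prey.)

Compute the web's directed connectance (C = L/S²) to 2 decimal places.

The web has S = 8 species and L = 10 feeding links.
C = L / S² = 10 / 64 = 0.1562 ≈ 0.16.

C = 0.16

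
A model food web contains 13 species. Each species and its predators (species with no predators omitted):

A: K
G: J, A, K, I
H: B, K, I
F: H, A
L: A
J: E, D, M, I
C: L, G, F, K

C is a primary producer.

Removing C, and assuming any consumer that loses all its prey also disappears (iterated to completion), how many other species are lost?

Remove C.
Round 1: L (all prey gone), G (all prey gone), F (all prey gone) → extinct.
Round 2: J (all prey gone), H (all prey gone), A (all prey gone) → extinct.
Round 3: E (all prey gone), D (all prey gone), B (all prey gone), M (all prey gone), K (all prey gone), I (all prey gone) → extinct.
No further losses. Total secondary extinctions: 12.

12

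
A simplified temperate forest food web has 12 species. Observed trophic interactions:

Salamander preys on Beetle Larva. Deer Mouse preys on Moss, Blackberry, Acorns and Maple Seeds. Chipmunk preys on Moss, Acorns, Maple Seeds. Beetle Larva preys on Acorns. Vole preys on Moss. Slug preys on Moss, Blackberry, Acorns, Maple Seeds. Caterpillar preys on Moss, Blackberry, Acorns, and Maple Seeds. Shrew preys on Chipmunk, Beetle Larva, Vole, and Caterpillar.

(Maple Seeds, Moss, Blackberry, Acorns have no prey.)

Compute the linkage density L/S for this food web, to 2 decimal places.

There are L = 22 links among S = 12 species.
L/S = 22/12 = 1.8333 ≈ 1.83.

L/S = 1.83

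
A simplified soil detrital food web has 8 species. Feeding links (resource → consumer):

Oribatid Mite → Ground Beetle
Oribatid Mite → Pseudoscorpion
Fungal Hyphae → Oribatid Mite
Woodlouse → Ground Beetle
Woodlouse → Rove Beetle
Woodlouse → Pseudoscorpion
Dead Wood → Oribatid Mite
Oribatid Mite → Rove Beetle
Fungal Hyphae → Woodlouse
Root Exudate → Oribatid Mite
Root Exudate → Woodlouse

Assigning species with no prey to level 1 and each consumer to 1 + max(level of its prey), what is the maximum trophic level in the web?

Basal resources (level 1): Fungal Hyphae, Dead Wood, Root Exudate.
Fungal Hyphae → Oribatid Mite → Rove Beetle gives Rove Beetle level 3.
No species has a prey at level 3, so no species reaches level 4.

3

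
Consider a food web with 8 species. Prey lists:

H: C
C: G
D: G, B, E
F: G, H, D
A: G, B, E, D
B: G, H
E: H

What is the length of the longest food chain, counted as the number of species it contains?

One longest chain: G → C → H → B → D → F.
It has 6 species and 5 links.

6 species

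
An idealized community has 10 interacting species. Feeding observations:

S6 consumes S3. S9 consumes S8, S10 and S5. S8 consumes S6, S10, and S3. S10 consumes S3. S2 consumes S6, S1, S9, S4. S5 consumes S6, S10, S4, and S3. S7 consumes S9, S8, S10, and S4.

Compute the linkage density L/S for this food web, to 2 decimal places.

There are L = 20 links among S = 10 species.
L/S = 20/10 = 2.0000 ≈ 2.00.

L/S = 2.00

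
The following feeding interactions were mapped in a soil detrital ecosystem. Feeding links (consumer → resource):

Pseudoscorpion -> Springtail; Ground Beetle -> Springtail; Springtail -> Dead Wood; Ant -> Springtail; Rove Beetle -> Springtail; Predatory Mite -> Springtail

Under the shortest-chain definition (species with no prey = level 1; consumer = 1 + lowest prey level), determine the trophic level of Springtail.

Dead Wood has no prey (basal) → level 1.
Springtail eats Dead Wood → level 2.

Trophic level 2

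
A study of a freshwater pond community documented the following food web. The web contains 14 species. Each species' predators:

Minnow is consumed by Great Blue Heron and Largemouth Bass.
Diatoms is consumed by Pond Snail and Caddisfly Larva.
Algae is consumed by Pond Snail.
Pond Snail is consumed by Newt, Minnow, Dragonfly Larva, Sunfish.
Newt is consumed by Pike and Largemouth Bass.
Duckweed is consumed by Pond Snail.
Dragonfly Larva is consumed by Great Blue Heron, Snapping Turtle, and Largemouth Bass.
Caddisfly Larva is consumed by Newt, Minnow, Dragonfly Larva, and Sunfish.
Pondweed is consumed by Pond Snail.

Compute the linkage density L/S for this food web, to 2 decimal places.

L/S = 1.43

There are L = 20 links among S = 14 species.
L/S = 20/14 = 1.4286 ≈ 1.43.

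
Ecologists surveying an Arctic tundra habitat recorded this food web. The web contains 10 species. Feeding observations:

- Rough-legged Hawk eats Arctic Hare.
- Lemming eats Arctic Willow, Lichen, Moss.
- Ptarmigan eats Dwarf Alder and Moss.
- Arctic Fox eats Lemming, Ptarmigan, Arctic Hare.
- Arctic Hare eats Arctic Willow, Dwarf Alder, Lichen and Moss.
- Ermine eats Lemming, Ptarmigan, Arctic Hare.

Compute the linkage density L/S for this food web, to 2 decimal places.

There are L = 16 links among S = 10 species.
L/S = 16/10 = 1.6000 ≈ 1.60.

L/S = 1.60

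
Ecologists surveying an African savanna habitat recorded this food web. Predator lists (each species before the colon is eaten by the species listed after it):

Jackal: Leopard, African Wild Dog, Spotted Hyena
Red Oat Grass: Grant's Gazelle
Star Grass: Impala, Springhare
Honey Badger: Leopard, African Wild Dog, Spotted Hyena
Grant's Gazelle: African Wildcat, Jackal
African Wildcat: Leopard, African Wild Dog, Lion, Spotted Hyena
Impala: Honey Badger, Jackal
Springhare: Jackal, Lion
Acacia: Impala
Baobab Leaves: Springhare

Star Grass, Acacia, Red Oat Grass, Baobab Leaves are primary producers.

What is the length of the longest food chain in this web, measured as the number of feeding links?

One longest chain: Red Oat Grass → Grant's Gazelle → African Wildcat → Leopard.
It has 4 species and 3 links.

3 links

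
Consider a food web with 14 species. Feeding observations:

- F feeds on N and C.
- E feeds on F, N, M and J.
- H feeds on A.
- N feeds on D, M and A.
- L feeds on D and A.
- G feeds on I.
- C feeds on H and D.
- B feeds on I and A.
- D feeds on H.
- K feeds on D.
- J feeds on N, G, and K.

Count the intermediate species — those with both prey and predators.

Intermediate species (has both prey and predators): G, H, D, K, N, C, F, J.
Count: 8.

8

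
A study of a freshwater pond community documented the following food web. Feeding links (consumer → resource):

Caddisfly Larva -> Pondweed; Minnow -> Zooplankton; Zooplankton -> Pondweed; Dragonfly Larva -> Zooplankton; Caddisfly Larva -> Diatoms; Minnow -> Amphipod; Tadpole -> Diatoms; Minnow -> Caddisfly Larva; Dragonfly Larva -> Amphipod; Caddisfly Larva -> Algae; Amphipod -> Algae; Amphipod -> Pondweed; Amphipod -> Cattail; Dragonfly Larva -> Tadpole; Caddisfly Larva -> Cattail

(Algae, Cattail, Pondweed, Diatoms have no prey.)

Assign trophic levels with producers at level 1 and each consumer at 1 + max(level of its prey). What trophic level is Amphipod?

Trophic level 2

Algae is a producer → level 1.
Amphipod eats Algae (level 1); other prey at levels: Cattail 1, Pondweed 1 → level 2.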